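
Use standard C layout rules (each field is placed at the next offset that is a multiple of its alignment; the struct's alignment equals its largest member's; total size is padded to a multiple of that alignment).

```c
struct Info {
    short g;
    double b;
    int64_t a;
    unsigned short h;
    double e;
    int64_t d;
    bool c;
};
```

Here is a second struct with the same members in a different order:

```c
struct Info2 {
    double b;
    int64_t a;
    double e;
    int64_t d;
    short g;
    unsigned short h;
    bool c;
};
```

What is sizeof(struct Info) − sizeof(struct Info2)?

@0: g [2B, align 2] → 2
+6 pad (align 8)
@8: b [8B, align 8] → 16
@16: a [8B, align 8] → 24
@24: h [2B, align 2] → 26
+6 pad (align 8)
@32: e [8B, align 8] → 40
@40: d [8B, align 8] → 48
@48: c [1B, align 1] → 49
+7 tail pad (align 8)
size 56, align 8
— Info2 —
@0: b [8B, align 8] → 8
@8: a [8B, align 8] → 16
@16: e [8B, align 8] → 24
@24: d [8B, align 8] → 32
@32: g [2B, align 2] → 34
@34: h [2B, align 2] → 36
@36: c [1B, align 1] → 37
+3 tail pad (align 8)
size 40, align 8
56 − 40 = 16

16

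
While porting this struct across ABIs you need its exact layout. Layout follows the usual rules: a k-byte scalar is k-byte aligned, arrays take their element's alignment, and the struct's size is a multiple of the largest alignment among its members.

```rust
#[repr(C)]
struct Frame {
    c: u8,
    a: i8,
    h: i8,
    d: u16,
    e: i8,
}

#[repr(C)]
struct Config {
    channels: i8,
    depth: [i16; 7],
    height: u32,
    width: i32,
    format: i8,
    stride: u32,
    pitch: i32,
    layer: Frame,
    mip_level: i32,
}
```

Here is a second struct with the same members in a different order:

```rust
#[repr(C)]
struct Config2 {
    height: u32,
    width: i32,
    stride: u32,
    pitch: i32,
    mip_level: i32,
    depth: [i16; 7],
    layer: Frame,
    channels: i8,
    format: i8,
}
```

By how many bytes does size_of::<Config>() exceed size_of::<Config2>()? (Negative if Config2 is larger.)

4

Frame: @0: c [1B, align 1] → 1; @1: a [1B, align 1] → 2; @2: h [1B, align 1] → 3; +1 pad (align 2); @4: d [2B, align 2] → 6; @6: e [1B, align 1] → 7; +1 tail pad (align 2); size 8, align 2
@0: channels [1B, align 1] → 1
+1 pad (align 2)
@2: depth [14B, align 2] → 16
@16: height [4B, align 4] → 20
@20: width [4B, align 4] → 24
@24: format [1B, align 1] → 25
+3 pad (align 4)
@28: stride [4B, align 4] → 32
@32: pitch [4B, align 4] → 36
@36: layer [8B, align 2] → 44
@44: mip_level [4B, align 4] → 48
size 48, align 4
— Config2 —
@0: height [4B, align 4] → 4
@4: width [4B, align 4] → 8
@8: stride [4B, align 4] → 12
@12: pitch [4B, align 4] → 16
@16: mip_level [4B, align 4] → 20
@20: depth [14B, align 2] → 34
@34: layer [8B, align 2] → 42
@42: channels [1B, align 1] → 43
@43: format [1B, align 1] → 44
size 44, align 4
48 − 44 = 4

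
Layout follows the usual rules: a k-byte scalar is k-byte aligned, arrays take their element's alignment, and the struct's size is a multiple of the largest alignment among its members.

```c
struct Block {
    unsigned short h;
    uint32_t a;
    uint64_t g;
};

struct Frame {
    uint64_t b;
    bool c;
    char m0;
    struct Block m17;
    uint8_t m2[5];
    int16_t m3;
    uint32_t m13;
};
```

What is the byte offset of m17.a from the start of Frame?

Block: h at 0 (size 2, align 2) → ends 2; pad 2 to align 4 for a; a at 4 (size 4, align 4) → ends 8; g at 8 (size 8, align 8) → ends 16; total 16 bytes, alignment 8
b at 0 (size 8, align 8) → ends 8
c at 8 (size 1, align 1) → ends 9
m0 at 9 (size 1, align 1) → ends 10
pad 6 to align 8 for m17
m17 at 16 (size 16, align 8) → ends 32
within Block: a at 4
16 + 4 = 20

20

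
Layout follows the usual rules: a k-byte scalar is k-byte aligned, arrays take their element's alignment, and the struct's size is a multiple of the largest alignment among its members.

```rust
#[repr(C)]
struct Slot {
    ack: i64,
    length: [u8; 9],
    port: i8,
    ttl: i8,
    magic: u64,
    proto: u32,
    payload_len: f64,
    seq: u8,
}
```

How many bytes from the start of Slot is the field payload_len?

ack at 0 (size 8, align 8) → ends 8
length at 8 (size 9, align 1) → ends 17
port at 17 (size 1, align 1) → ends 18
ttl at 18 (size 1, align 1) → ends 19
pad 5 to align 8 for magic
magic at 24 (size 8, align 8) → ends 32
proto at 32 (size 4, align 4) → ends 36
pad 4 to align 8 for payload_len
payload_len at 40 (size 8, align 8) → ends 48

40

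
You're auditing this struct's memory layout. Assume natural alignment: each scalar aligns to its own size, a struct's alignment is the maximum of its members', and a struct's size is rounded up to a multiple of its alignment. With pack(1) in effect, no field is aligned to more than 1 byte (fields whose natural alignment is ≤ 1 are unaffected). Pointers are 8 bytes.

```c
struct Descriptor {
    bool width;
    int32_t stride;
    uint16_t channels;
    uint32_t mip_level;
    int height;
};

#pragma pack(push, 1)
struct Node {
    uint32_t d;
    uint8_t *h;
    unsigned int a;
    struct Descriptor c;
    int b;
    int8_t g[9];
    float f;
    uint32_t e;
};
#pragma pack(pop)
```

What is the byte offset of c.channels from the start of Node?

24

Descriptor: @0: width [1B, align 1] → 1; +3 pad (align 4); @4: stride [4B, align 4] → 8; @8: channels [2B, align 2] → 10; +2 pad (align 4); @12: mip_level [4B, align 4] → 16; @16: height [4B, align 4] → 20; size 20, align 4
@0: d [4B, align 1] → 4
@4: h [8B, align 1] → 12
@12: a [4B, align 1] → 16
@16: c [20B, align 1] → 36
within Descriptor: channels at 8
16 + 8 = 24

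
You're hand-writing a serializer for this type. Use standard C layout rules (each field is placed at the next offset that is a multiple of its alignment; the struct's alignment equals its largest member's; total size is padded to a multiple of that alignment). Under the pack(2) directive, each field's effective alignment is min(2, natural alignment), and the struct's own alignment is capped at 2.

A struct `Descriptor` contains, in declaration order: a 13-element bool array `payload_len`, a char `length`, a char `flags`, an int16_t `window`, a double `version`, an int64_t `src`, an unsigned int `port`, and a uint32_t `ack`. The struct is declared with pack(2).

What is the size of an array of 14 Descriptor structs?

0..13  payload_len  (13B, 1-aligned)
13..14  length  (1B, 1-aligned)
14..15  flags  (1B, 1-aligned)
15..16  -- padding (1B)
16..18  window  (2B, 2-aligned)
18..26  version  (8B, 2-aligned)
26..34  src  (8B, 2-aligned)
34..38  port  (4B, 2-aligned)
38..42  ack  (4B, 2-aligned)
sizeof = 42, alignof = 2
array of 14: 14 × 42 = 588

588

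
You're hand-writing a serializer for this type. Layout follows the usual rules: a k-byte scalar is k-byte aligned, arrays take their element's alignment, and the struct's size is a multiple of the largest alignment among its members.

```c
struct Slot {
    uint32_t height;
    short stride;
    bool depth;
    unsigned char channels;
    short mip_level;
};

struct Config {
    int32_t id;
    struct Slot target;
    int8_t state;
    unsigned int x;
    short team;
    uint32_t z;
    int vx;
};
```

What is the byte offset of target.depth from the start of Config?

10

Slot: @0: height [4B, align 4] → 4; @4: stride [2B, align 2] → 6; @6: depth [1B, align 1] → 7; @7: channels [1B, align 1] → 8; @8: mip_level [2B, align 2] → 10; +2 tail pad (align 4); size 12, align 4
@0: id [4B, align 4] → 4
@4: target [12B, align 4] → 16
within Slot: depth at 6
4 + 6 = 10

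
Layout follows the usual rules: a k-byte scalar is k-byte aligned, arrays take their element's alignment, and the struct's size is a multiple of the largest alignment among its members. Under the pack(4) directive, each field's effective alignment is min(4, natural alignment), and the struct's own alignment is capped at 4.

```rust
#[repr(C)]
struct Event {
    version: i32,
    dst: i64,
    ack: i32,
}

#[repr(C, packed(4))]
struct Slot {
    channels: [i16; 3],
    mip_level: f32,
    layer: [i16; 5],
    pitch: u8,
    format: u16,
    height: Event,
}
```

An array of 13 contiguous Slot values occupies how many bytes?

Event: version at 0 (size 4, align 4) → ends 4; pad 4 to align 8 for dst; dst at 8 (size 8, align 8) → ends 16; ack at 16 (size 4, align 4) → ends 20; tail pad 4 to reach multiple of 8; total 24 bytes, alignment 8
channels at 0 (size 6, align 2) → ends 6
pad 2 to align 4 for mip_level
mip_level at 8 (size 4, align 4) → ends 12
layer at 12 (size 10, align 2) → ends 22
pitch at 22 (size 1, align 1) → ends 23
pad 1 to align 2 for format
format at 24 (size 2, align 2) → ends 26
pad 2 to align 4 for height
height at 28 (size 24, align 4) → ends 52
total 52 bytes, alignment 4
array of 13: 13 × 52 = 676

676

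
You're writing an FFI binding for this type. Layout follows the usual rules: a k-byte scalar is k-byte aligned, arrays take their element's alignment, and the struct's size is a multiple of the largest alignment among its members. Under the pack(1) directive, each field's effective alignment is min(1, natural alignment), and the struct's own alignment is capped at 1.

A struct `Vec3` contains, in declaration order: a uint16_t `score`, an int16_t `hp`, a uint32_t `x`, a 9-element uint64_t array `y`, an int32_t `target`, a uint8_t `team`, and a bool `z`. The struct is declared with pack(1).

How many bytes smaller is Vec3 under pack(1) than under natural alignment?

2

natural layout:
  score at 0 (size 2, align 2) → ends 2
  hp at 2 (size 2, align 2) → ends 4
  x at 4 (size 4, align 4) → ends 8
  y at 8 (size 72, align 8) → ends 80
  target at 80 (size 4, align 4) → ends 84
  team at 84 (size 1, align 1) → ends 85
  z at 85 (size 1, align 1) → ends 86
  tail pad 2 to reach multiple of 8
  total 88 bytes, alignment 8
packed(1) layout:
  score at 0 (size 2, align 1) → ends 2
  hp at 2 (size 2, align 1) → ends 4
  x at 4 (size 4, align 1) → ends 8
  y at 8 (size 72, align 1) → ends 80
  target at 80 (size 4, align 1) → ends 84
  team at 84 (size 1, align 1) → ends 85
  z at 85 (size 1, align 1) → ends 86
  total 86 bytes, alignment 1
88 − 86 = 2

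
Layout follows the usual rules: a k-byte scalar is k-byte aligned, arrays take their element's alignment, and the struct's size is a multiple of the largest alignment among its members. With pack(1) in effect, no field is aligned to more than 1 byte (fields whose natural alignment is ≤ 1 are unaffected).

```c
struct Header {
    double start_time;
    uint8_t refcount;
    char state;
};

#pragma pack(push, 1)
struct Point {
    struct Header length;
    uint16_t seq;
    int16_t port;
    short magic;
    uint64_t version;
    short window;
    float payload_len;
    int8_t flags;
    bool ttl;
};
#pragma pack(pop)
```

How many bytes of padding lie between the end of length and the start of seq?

Header: @0: start_time [8B, align 8] → 8; @8: refcount [1B, align 1] → 9; @9: state [1B, align 1] → 10; +6 tail pad (align 8); size 16, align 8
@0: length [16B, align 1] → 16
@16: seq [2B, align 1] → 18

0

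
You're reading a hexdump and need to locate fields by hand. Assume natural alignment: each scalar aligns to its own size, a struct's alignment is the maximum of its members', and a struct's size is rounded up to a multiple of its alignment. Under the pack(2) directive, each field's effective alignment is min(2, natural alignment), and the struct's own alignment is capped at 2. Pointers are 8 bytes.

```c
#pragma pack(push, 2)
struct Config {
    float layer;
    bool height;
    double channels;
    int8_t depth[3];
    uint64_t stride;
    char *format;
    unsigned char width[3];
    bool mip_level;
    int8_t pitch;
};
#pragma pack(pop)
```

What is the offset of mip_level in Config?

37

@0: layer [4B, align 2] → 4
@4: height [1B, align 1] → 5
+1 pad (align 2)
@6: channels [8B, align 2] → 14
@14: depth [3B, align 1] → 17
+1 pad (align 2)
@18: stride [8B, align 2] → 26
@26: format [8B, align 2] → 34
@34: width [3B, align 1] → 37
@37: mip_level [1B, align 1] → 38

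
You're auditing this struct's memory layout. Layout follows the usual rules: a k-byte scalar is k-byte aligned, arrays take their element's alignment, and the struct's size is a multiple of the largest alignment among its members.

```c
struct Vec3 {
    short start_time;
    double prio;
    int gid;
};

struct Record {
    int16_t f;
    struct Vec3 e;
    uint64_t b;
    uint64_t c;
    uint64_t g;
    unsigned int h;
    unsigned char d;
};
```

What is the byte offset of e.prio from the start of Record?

16

Vec3: start_time at 0 (size 2, align 2) → ends 2; pad 6 to align 8 for prio; prio at 8 (size 8, align 8) → ends 16; gid at 16 (size 4, align 4) → ends 20; tail pad 4 to reach multiple of 8; total 24 bytes, alignment 8
f at 0 (size 2, align 2) → ends 2
pad 6 to align 8 for e
e at 8 (size 24, align 8) → ends 32
within Vec3: prio at 8
8 + 8 = 16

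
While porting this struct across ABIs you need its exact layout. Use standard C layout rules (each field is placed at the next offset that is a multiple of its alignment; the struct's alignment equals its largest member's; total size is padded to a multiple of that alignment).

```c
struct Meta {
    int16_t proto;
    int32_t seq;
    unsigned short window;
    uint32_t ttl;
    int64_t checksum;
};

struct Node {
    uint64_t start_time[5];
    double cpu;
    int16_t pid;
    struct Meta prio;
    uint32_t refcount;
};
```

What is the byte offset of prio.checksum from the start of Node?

Meta: proto at 0 (size 2, align 2) → ends 2; pad 2 to align 4 for seq; seq at 4 (size 4, align 4) → ends 8; window at 8 (size 2, align 2) → ends 10; pad 2 to align 4 for ttl; ttl at 12 (size 4, align 4) → ends 16; checksum at 16 (size 8, align 8) → ends 24; total 24 bytes, alignment 8
start_time at 0 (size 40, align 8) → ends 40
cpu at 40 (size 8, align 8) → ends 48
pid at 48 (size 2, align 2) → ends 50
pad 6 to align 8 for prio
prio at 56 (size 24, align 8) → ends 80
within Meta: checksum at 16
56 + 16 = 72

72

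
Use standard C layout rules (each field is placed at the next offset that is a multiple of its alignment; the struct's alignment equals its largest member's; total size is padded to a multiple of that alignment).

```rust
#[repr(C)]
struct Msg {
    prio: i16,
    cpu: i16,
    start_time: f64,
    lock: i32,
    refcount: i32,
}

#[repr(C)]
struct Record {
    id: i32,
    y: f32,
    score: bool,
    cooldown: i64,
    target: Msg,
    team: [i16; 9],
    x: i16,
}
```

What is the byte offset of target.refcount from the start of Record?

Msg: 0..2  prio  (2B, 2-aligned); 2..4  cpu  (2B, 2-aligned); 4..8  -- padding (4B); 8..16  start_time  (8B, 8-aligned); 16..20  lock  (4B, 4-aligned); 20..24  refcount  (4B, 4-aligned); sizeof = 24, alignof = 8
0..4  id  (4B, 4-aligned)
4..8  y  (4B, 4-aligned)
8..9  score  (1B, 1-aligned)
9..16  -- padding (7B)
16..24  cooldown  (8B, 8-aligned)
24..48  target  (24B, 8-aligned)
within Msg: refcount at 20
24 + 20 = 44

44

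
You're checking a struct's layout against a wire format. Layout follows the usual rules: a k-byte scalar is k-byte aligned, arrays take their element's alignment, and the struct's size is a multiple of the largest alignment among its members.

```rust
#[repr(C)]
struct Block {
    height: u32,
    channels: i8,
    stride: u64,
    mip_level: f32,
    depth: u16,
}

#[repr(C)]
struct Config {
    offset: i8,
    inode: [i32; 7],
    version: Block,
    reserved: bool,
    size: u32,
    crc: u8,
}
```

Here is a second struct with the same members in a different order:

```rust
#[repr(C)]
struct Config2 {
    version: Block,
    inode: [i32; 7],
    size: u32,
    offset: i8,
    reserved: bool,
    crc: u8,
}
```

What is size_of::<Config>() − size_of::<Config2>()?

8

Block: height at 0 (size 4, align 4) → ends 4; channels at 4 (size 1, align 1) → ends 5; pad 3 to align 8 for stride; stride at 8 (size 8, align 8) → ends 16; mip_level at 16 (size 4, align 4) → ends 20; depth at 20 (size 2, align 2) → ends 22; tail pad 2 to reach multiple of 8; total 24 bytes, alignment 8
offset at 0 (size 1, align 1) → ends 1
pad 3 to align 4 for inode
inode at 4 (size 28, align 4) → ends 32
version at 32 (size 24, align 8) → ends 56
reserved at 56 (size 1, align 1) → ends 57
pad 3 to align 4 for size
size at 60 (size 4, align 4) → ends 64
crc at 64 (size 1, align 1) → ends 65
tail pad 7 to reach multiple of 8
total 72 bytes, alignment 8
— Config2 —
version at 0 (size 24, align 8) → ends 24
inode at 24 (size 28, align 4) → ends 52
size at 52 (size 4, align 4) → ends 56
offset at 56 (size 1, align 1) → ends 57
reserved at 57 (size 1, align 1) → ends 58
crc at 58 (size 1, align 1) → ends 59
tail pad 5 to reach multiple of 8
total 64 bytes, alignment 8
72 − 64 = 8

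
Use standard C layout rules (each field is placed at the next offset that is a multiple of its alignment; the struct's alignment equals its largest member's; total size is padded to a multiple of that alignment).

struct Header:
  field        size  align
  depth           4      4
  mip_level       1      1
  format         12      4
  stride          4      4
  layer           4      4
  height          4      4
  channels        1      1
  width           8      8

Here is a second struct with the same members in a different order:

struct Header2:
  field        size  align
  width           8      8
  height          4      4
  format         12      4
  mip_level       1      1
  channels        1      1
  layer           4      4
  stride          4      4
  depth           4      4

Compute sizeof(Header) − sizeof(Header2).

depth at 0 (size 4, align 4) → ends 4
mip_level at 4 (size 1, align 1) → ends 5
pad 3 to align 4 for format
format at 8 (size 12, align 4) → ends 20
stride at 20 (size 4, align 4) → ends 24
layer at 24 (size 4, align 4) → ends 28
height at 28 (size 4, align 4) → ends 32
channels at 32 (size 1, align 1) → ends 33
pad 7 to align 8 for width
width at 40 (size 8, align 8) → ends 48
total 48 bytes, alignment 8
— Header2 —
width at 0 (size 8, align 8) → ends 8
height at 8 (size 4, align 4) → ends 12
format at 12 (size 12, align 4) → ends 24
mip_level at 24 (size 1, align 1) → ends 25
channels at 25 (size 1, align 1) → ends 26
pad 2 to align 4 for layer
layer at 28 (size 4, align 4) → ends 32
stride at 32 (size 4, align 4) → ends 36
depth at 36 (size 4, align 4) → ends 40
total 40 bytes, alignment 8
48 − 40 = 8

8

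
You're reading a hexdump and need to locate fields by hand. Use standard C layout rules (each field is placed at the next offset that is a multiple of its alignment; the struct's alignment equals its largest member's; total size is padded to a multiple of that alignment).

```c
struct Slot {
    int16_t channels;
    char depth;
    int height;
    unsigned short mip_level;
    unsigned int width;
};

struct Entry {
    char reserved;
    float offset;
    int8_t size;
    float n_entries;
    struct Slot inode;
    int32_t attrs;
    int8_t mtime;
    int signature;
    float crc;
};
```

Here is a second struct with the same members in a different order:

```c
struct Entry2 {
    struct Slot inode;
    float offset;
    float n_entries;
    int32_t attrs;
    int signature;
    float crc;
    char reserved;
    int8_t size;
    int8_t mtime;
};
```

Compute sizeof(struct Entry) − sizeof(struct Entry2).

8

Slot: channels at 0 (size 2, align 2) → ends 2; depth at 2 (size 1, align 1) → ends 3; pad 1 to align 4 for height; height at 4 (size 4, align 4) → ends 8; mip_level at 8 (size 2, align 2) → ends 10; pad 2 to align 4 for width; width at 12 (size 4, align 4) → ends 16; total 16 bytes, alignment 4
reserved at 0 (size 1, align 1) → ends 1
pad 3 to align 4 for offset
offset at 4 (size 4, align 4) → ends 8
size at 8 (size 1, align 1) → ends 9
pad 3 to align 4 for n_entries
n_entries at 12 (size 4, align 4) → ends 16
inode at 16 (size 16, align 4) → ends 32
attrs at 32 (size 4, align 4) → ends 36
mtime at 36 (size 1, align 1) → ends 37
pad 3 to align 4 for signature
signature at 40 (size 4, align 4) → ends 44
crc at 44 (size 4, align 4) → ends 48
total 48 bytes, alignment 4
— Entry2 —
inode at 0 (size 16, align 4) → ends 16
offset at 16 (size 4, align 4) → ends 20
n_entries at 20 (size 4, align 4) → ends 24
attrs at 24 (size 4, align 4) → ends 28
signature at 28 (size 4, align 4) → ends 32
crc at 32 (size 4, align 4) → ends 36
reserved at 36 (size 1, align 1) → ends 37
size at 37 (size 1, align 1) → ends 38
mtime at 38 (size 1, align 1) → ends 39
tail pad 1 to reach multiple of 4
total 40 bytes, alignment 4
48 − 40 = 8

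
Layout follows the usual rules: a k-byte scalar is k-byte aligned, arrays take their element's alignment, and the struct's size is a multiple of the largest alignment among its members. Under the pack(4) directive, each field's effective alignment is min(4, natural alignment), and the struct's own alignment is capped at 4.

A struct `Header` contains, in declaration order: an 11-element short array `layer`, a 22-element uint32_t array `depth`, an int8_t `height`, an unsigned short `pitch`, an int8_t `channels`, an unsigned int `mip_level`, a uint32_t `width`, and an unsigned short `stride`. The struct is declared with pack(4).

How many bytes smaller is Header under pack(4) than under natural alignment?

0

natural layout:
  layer at 0 (size 22, align 2) → ends 22
  pad 2 to align 4 for depth
  depth at 24 (size 88, align 4) → ends 112
  height at 112 (size 1, align 1) → ends 113
  pad 1 to align 2 for pitch
  pitch at 114 (size 2, align 2) → ends 116
  channels at 116 (size 1, align 1) → ends 117
  pad 3 to align 4 for mip_level
  mip_level at 120 (size 4, align 4) → ends 124
  width at 124 (size 4, align 4) → ends 128
  stride at 128 (size 2, align 2) → ends 130
  tail pad 2 to reach multiple of 4
  total 132 bytes, alignment 4
packed(4) layout:
  layer at 0 (size 22, align 2) → ends 22
  pad 2 to align 4 for depth
  depth at 24 (size 88, align 4) → ends 112
  height at 112 (size 1, align 1) → ends 113
  pad 1 to align 2 for pitch
  pitch at 114 (size 2, align 2) → ends 116
  channels at 116 (size 1, align 1) → ends 117
  pad 3 to align 4 for mip_level
  mip_level at 120 (size 4, align 4) → ends 124
  width at 124 (size 4, align 4) → ends 128
  stride at 128 (size 2, align 2) → ends 130
  tail pad 2 to reach multiple of 4
  total 132 bytes, alignment 4
132 − 132 = 0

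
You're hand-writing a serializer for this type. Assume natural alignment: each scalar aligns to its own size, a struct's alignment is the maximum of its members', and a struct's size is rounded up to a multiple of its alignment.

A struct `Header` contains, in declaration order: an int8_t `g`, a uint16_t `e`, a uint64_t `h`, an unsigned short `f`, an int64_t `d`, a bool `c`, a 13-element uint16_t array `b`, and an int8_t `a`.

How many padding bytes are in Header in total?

0..1  g  (1B, 1-aligned)
1..2  -- padding (1B)
2..4  e  (2B, 2-aligned)
4..8  -- padding (4B)
8..16  h  (8B, 8-aligned)
16..18  f  (2B, 2-aligned)
18..24  -- padding (6B)
24..32  d  (8B, 8-aligned)
32..33  c  (1B, 1-aligned)
33..34  -- padding (1B)
34..60  b  (26B, 2-aligned)
60..61  a  (1B, 1-aligned)
61..64  -- tail padding (3B)
sizeof = 64, alignof = 8
data bytes 49, size 64 → padding 15

15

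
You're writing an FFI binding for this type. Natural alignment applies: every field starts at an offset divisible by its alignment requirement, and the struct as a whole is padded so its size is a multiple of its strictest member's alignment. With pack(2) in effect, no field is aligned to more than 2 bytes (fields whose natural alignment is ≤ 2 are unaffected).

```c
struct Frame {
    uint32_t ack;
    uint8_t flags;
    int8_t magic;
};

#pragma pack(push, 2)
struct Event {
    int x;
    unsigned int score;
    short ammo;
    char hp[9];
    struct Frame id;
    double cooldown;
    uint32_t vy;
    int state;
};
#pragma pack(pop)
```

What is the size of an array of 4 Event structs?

Frame: 0..4  ack  (4B, 4-aligned); 4..5  flags  (1B, 1-aligned); 5..6  magic  (1B, 1-aligned); 6..8  -- tail padding (2B); sizeof = 8, alignof = 4
0..4  x  (4B, 2-aligned)
4..8  score  (4B, 2-aligned)
8..10  ammo  (2B, 2-aligned)
10..19  hp  (9B, 1-aligned)
19..20  -- padding (1B)
20..28  id  (8B, 2-aligned)
28..36  cooldown  (8B, 2-aligned)
36..40  vy  (4B, 2-aligned)
40..44  state  (4B, 2-aligned)
sizeof = 44, alignof = 2
array of 4: 4 × 44 = 176

176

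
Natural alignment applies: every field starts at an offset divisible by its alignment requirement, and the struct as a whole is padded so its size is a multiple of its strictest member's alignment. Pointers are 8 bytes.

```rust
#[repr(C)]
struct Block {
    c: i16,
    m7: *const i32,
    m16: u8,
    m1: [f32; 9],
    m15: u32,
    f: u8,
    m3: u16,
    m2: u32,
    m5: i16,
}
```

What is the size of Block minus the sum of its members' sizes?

@0: c [2B, align 2] → 2
+6 pad (align 8)
@8: m7 [8B, align 8] → 16
@16: m16 [1B, align 1] → 17
+3 pad (align 4)
@20: m1 [36B, align 4] → 56
@56: m15 [4B, align 4] → 60
@60: f [1B, align 1] → 61
+1 pad (align 2)
@62: m3 [2B, align 2] → 64
@64: m2 [4B, align 4] → 68
@68: m5 [2B, align 2] → 70
+2 tail pad (align 8)
size 72, align 8
data bytes 60, size 72 → padding 12

12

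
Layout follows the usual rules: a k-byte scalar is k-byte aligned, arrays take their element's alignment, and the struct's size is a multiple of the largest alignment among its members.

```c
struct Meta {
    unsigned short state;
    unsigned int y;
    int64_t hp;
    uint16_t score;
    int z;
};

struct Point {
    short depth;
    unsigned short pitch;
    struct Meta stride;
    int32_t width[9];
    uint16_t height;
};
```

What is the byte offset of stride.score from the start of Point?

24

Meta: 0..2  state  (2B, 2-aligned); 2..4  -- padding (2B); 4..8  y  (4B, 4-aligned); 8..16  hp  (8B, 8-aligned); 16..18  score  (2B, 2-aligned); 18..20  -- padding (2B); 20..24  z  (4B, 4-aligned); sizeof = 24, alignof = 8
0..2  depth  (2B, 2-aligned)
2..4  pitch  (2B, 2-aligned)
4..8  -- padding (4B)
8..32  stride  (24B, 8-aligned)
within Meta: score at 16
8 + 16 = 24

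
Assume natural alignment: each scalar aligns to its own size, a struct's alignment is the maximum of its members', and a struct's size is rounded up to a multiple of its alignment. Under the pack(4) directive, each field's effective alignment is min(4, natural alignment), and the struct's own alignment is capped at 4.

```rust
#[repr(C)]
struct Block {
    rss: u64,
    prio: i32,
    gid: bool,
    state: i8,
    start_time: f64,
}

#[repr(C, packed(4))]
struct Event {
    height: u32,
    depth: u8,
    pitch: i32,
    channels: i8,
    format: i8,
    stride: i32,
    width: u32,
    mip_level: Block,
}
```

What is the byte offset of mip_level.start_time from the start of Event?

Block: @0: rss [8B, align 8] → 8; @8: prio [4B, align 4] → 12; @12: gid [1B, align 1] → 13; @13: state [1B, align 1] → 14; +2 pad (align 8); @16: start_time [8B, align 8] → 24; size 24, align 8
@0: height [4B, align 4] → 4
@4: depth [1B, align 1] → 5
+3 pad (align 4)
@8: pitch [4B, align 4] → 12
@12: channels [1B, align 1] → 13
@13: format [1B, align 1] → 14
+2 pad (align 4)
@16: stride [4B, align 4] → 20
@20: width [4B, align 4] → 24
@24: mip_level [24B, align 4] → 48
within Block: start_time at 16
24 + 16 = 40

40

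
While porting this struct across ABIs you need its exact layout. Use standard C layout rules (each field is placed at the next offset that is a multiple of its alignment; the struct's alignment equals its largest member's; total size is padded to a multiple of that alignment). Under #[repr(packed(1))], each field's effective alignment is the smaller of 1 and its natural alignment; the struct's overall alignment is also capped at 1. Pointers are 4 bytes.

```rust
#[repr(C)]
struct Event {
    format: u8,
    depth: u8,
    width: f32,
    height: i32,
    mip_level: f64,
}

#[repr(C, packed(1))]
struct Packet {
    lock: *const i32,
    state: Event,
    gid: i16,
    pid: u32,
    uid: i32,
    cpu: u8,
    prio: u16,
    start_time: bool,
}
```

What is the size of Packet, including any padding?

42

Event: format at 0 (size 1, align 1) → ends 1; depth at 1 (size 1, align 1) → ends 2; pad 2 to align 4 for width; width at 4 (size 4, align 4) → ends 8; height at 8 (size 4, align 4) → ends 12; pad 4 to align 8 for mip_level; mip_level at 16 (size 8, align 8) → ends 24; total 24 bytes, alignment 8
lock at 0 (size 4, align 1) → ends 4
state at 4 (size 24, align 1) → ends 28
gid at 28 (size 2, align 1) → ends 30
pid at 30 (size 4, align 1) → ends 34
uid at 34 (size 4, align 1) → ends 38
cpu at 38 (size 1, align 1) → ends 39
prio at 39 (size 2, align 1) → ends 41
start_time at 41 (size 1, align 1) → ends 42
total 42 bytes, alignment 1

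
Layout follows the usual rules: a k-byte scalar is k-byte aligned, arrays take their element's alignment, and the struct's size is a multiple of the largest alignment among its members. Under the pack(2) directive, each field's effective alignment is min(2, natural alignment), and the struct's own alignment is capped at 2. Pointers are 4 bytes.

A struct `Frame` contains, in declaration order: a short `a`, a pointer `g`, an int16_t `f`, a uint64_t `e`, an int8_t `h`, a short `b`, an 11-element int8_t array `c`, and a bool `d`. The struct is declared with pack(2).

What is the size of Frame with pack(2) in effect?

a at 0 (size 2, align 2) → ends 2
g at 2 (size 4, align 2) → ends 6
f at 6 (size 2, align 2) → ends 8
e at 8 (size 8, align 2) → ends 16
h at 16 (size 1, align 1) → ends 17
pad 1 to align 2 for b
b at 18 (size 2, align 2) → ends 20
c at 20 (size 11, align 1) → ends 31
d at 31 (size 1, align 1) → ends 32
total 32 bytes, alignment 2

32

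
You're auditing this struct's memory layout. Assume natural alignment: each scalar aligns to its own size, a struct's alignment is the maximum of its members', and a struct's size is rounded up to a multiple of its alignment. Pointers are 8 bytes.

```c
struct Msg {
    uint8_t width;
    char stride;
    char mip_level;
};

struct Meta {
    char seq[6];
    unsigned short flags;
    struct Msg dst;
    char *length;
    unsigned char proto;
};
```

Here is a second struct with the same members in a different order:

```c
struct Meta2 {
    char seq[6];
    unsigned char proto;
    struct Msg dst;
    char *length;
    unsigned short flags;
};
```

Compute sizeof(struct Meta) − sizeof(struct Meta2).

0

Msg: width at 0 (size 1, align 1) → ends 1; stride at 1 (size 1, align 1) → ends 2; mip_level at 2 (size 1, align 1) → ends 3; total 3 bytes, alignment 1
seq at 0 (size 6, align 1) → ends 6
flags at 6 (size 2, align 2) → ends 8
dst at 8 (size 3, align 1) → ends 11
pad 5 to align 8 for length
length at 16 (size 8, align 8) → ends 24
proto at 24 (size 1, align 1) → ends 25
tail pad 7 to reach multiple of 8
total 32 bytes, alignment 8
— Meta2 —
seq at 0 (size 6, align 1) → ends 6
proto at 6 (size 1, align 1) → ends 7
dst at 7 (size 3, align 1) → ends 10
pad 6 to align 8 for length
length at 16 (size 8, align 8) → ends 24
flags at 24 (size 2, align 2) → ends 26
tail pad 6 to reach multiple of 8
total 32 bytes, alignment 8
32 − 32 = 0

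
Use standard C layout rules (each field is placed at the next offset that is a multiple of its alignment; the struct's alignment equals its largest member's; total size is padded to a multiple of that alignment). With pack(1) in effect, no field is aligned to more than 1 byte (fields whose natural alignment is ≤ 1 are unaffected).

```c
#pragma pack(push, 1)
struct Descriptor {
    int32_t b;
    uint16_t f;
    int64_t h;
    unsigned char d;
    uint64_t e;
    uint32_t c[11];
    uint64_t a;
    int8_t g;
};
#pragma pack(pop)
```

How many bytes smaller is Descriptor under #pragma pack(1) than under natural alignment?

natural layout:
  b at 0 (size 4, align 4) → ends 4
  f at 4 (size 2, align 2) → ends 6
  pad 2 to align 8 for h
  h at 8 (size 8, align 8) → ends 16
  d at 16 (size 1, align 1) → ends 17
  pad 7 to align 8 for e
  e at 24 (size 8, align 8) → ends 32
  c at 32 (size 44, align 4) → ends 76
  pad 4 to align 8 for a
  a at 80 (size 8, align 8) → ends 88
  g at 88 (size 1, align 1) → ends 89
  tail pad 7 to reach multiple of 8
  total 96 bytes, alignment 8
packed(1) layout:
  b at 0 (size 4, align 1) → ends 4
  f at 4 (size 2, align 1) → ends 6
  h at 6 (size 8, align 1) → ends 14
  d at 14 (size 1, align 1) → ends 15
  e at 15 (size 8, align 1) → ends 23
  c at 23 (size 44, align 1) → ends 67
  a at 67 (size 8, align 1) → ends 75
  g at 75 (size 1, align 1) → ends 76
  total 76 bytes, alignment 1
96 − 76 = 20

20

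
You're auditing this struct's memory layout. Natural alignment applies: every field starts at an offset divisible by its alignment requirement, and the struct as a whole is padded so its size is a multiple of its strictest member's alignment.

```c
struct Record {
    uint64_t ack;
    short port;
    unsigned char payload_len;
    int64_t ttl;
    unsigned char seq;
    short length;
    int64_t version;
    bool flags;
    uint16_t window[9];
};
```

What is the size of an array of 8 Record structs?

ack at 0 (size 8, align 8) → ends 8
port at 8 (size 2, align 2) → ends 10
payload_len at 10 (size 1, align 1) → ends 11
pad 5 to align 8 for ttl
ttl at 16 (size 8, align 8) → ends 24
seq at 24 (size 1, align 1) → ends 25
pad 1 to align 2 for length
length at 26 (size 2, align 2) → ends 28
pad 4 to align 8 for version
version at 32 (size 8, align 8) → ends 40
flags at 40 (size 1, align 1) → ends 41
pad 1 to align 2 for window
window at 42 (size 18, align 2) → ends 60
tail pad 4 to reach multiple of 8
total 64 bytes, alignment 8
array of 8: 8 × 64 = 512

512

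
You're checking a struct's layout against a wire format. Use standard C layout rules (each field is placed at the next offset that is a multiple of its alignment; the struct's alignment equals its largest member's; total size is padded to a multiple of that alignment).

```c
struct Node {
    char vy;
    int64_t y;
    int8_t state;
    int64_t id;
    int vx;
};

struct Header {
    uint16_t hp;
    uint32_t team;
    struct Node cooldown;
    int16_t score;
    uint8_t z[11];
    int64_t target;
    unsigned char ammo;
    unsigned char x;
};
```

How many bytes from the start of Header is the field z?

Node: 0..1  vy  (1B, 1-aligned); 1..8  -- padding (7B); 8..16  y  (8B, 8-aligned); 16..17  state  (1B, 1-aligned); 17..24  -- padding (7B); 24..32  id  (8B, 8-aligned); 32..36  vx  (4B, 4-aligned); 36..40  -- tail padding (4B); sizeof = 40, alignof = 8
0..2  hp  (2B, 2-aligned)
2..4  -- padding (2B)
4..8  team  (4B, 4-aligned)
8..48  cooldown  (40B, 8-aligned)
48..50  score  (2B, 2-aligned)
50..61  z  (11B, 1-aligned)

50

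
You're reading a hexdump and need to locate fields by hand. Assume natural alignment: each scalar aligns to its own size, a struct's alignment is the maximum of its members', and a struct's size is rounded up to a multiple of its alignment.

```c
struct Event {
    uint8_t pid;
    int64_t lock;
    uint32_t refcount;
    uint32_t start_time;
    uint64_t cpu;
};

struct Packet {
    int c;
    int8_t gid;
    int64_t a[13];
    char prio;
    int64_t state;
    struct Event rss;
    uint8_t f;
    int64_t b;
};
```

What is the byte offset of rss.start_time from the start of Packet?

Event: 0..1  pid  (1B, 1-aligned); 1..8  -- padding (7B); 8..16  lock  (8B, 8-aligned); 16..20  refcount  (4B, 4-aligned); 20..24  start_time  (4B, 4-aligned); 24..32  cpu  (8B, 8-aligned); sizeof = 32, alignof = 8
0..4  c  (4B, 4-aligned)
4..5  gid  (1B, 1-aligned)
5..8  -- padding (3B)
8..112  a  (104B, 8-aligned)
112..113  prio  (1B, 1-aligned)
113..120  -- padding (7B)
120..128  state  (8B, 8-aligned)
128..160  rss  (32B, 8-aligned)
within Event: start_time at 20
128 + 20 = 148

148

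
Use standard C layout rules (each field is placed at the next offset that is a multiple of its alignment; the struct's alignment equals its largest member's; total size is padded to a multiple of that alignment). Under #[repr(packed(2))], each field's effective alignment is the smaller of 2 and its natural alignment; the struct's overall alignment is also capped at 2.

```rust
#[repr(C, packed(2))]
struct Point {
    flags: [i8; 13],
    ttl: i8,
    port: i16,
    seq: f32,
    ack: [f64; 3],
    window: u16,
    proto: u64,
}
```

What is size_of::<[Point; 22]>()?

flags at 0 (size 13, align 1) → ends 13
ttl at 13 (size 1, align 1) → ends 14
port at 14 (size 2, align 2) → ends 16
seq at 16 (size 4, align 2) → ends 20
ack at 20 (size 24, align 2) → ends 44
window at 44 (size 2, align 2) → ends 46
proto at 46 (size 8, align 2) → ends 54
total 54 bytes, alignment 2
array of 22: 22 × 54 = 1188

1188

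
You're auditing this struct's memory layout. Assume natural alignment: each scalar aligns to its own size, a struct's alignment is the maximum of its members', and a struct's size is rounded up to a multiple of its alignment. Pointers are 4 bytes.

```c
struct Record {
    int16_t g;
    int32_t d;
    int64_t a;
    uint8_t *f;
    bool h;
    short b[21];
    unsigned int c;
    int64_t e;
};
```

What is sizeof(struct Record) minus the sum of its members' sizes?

7

0..2  g  (2B, 2-aligned)
2..4  -- padding (2B)
4..8  d  (4B, 4-aligned)
8..16  a  (8B, 8-aligned)
16..20  f  (4B, 4-aligned)
20..21  h  (1B, 1-aligned)
21..22  -- padding (1B)
22..64  b  (42B, 2-aligned)
64..68  c  (4B, 4-aligned)
68..72  -- padding (4B)
72..80  e  (8B, 8-aligned)
sizeof = 80, alignof = 8
data bytes 73, size 80 → padding 7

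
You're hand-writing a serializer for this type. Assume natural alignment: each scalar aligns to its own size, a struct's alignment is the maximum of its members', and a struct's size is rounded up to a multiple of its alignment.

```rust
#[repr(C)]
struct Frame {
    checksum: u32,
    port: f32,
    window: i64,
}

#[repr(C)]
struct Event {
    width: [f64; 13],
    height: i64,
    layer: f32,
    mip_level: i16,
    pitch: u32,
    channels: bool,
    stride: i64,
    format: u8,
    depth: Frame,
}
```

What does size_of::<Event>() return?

Frame: 0..4  checksum  (4B, 4-aligned); 4..8  port  (4B, 4-aligned); 8..16  window  (8B, 8-aligned); sizeof = 16, alignof = 8
0..104  width  (104B, 8-aligned)
104..112  height  (8B, 8-aligned)
112..116  layer  (4B, 4-aligned)
116..118  mip_level  (2B, 2-aligned)
118..120  -- padding (2B)
120..124  pitch  (4B, 4-aligned)
124..125  channels  (1B, 1-aligned)
125..128  -- padding (3B)
128..136  stride  (8B, 8-aligned)
136..137  format  (1B, 1-aligned)
137..144  -- padding (7B)
144..160  depth  (16B, 8-aligned)
sizeof = 160, alignof = 8

160 bytes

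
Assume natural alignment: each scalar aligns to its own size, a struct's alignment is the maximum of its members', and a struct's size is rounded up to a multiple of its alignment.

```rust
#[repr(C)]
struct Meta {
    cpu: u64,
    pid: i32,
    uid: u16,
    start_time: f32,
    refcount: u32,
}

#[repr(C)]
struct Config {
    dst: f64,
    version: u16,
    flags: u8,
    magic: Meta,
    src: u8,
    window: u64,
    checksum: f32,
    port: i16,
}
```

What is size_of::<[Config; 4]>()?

256

Meta: cpu at 0 (size 8, align 8) → ends 8; pid at 8 (size 4, align 4) → ends 12; uid at 12 (size 2, align 2) → ends 14; pad 2 to align 4 for start_time; start_time at 16 (size 4, align 4) → ends 20; refcount at 20 (size 4, align 4) → ends 24; total 24 bytes, alignment 8
dst at 0 (size 8, align 8) → ends 8
version at 8 (size 2, align 2) → ends 10
flags at 10 (size 1, align 1) → ends 11
pad 5 to align 8 for magic
magic at 16 (size 24, align 8) → ends 40
src at 40 (size 1, align 1) → ends 41
pad 7 to align 8 for window
window at 48 (size 8, align 8) → ends 56
checksum at 56 (size 4, align 4) → ends 60
port at 60 (size 2, align 2) → ends 62
tail pad 2 to reach multiple of 8
total 64 bytes, alignment 8
array of 4: 4 × 64 = 256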